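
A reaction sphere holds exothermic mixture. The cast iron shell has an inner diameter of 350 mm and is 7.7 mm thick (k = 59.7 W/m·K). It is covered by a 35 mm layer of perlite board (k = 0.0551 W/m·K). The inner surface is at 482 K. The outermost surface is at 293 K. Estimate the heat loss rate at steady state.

Radial (spherical) resistances in series:
R_cast iron shell = (1/0.175 − 1/0.1827)/(4π×59.7) = 3.21×10^-4 K/W
R_perlite board = (1/0.1827 − 1/0.2177)/(4π×0.0551) = 1.271 K/W
R_total = 1.271 K/W
Q = ΔT/R_total = 189/1.271

Q ≈ 149 W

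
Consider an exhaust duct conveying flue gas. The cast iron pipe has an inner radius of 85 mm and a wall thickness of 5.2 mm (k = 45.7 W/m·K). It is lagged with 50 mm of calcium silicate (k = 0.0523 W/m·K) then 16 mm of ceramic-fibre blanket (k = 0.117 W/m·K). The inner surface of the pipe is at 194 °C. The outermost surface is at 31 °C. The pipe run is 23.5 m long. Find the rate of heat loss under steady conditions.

Per-layer cylindrical resistances, series-summed:
R_cast iron pipe wall = ln(90.2/85)/(2π×45.7×23.5) = 8.8×10^-6 K/W
R_calcium silicate = ln(140.2/90.2)/(2π×0.0523×23.5) = 0.05711 K/W
R_ceramic-fibre blanket = ln(156.2/140.2)/(2π×0.117×23.5) = 0.006255 K/W
R_total = 0.06338 K/W
Q = ΔT/R_total = 163/0.06338

Q ≈ 2570 W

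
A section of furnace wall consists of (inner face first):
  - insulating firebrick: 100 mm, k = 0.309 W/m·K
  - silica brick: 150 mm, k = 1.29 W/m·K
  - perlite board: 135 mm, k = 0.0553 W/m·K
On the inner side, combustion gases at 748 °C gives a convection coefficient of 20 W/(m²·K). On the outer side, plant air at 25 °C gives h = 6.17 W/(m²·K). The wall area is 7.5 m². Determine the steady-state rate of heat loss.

Q ≈ 1750 W

Using the resistance-network approach (series):
R_inner film = 1/(h_i·A) = 1/(20×7.5) = 0.006667 K/W
R_insulating firebrick = L/(kA) = 0.1/(0.309×7.5) = 0.04315 K/W
R_silica brick = L/(kA) = 0.15/(1.29×7.5) = 0.0155 K/W
R_perlite board = L/(kA) = 0.135/(0.0553×7.5) = 0.3255 K/W
R_outer film = 1/(h_o·A) = 1/(6.17×7.5) = 0.02161 K/W
R_total = 0.4124 K/W
Q = ΔT / R_total = 723 / 0.4124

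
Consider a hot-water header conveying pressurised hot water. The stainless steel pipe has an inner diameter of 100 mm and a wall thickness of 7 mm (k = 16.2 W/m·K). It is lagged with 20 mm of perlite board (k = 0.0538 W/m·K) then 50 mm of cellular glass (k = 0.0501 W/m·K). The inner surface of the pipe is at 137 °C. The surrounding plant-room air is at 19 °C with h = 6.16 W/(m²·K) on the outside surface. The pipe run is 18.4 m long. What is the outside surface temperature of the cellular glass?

Treating each annulus and film as a series resistance:
R_stainless steel pipe wall = ln(57/50)/(2π×16.2×18.4) = 6.996×10^-5 K/W
R_perlite board = ln(77/57)/(2π×0.0538×18.4) = 0.04835 K/W
R_cellular glass = ln(127/77)/(2π×0.0501×18.4) = 0.08639 K/W
R_outer film = 1/(h_o·2πr_oL) = 1/(6.16×2π×0.127×18.4) = 0.01106 K/W
R_total = 0.1459 K/W
Q = ΔT/R_total = 118/0.1459
Q = 809 W
T_interface = T_inner − Q·ΣR(inner→interface) = 137 − 809×0.1348

T ≈ 27.9 °C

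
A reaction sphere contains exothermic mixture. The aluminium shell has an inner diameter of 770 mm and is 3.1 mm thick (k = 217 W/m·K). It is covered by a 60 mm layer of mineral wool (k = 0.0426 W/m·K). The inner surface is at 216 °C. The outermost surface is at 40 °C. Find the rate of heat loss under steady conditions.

Spherical conduction: R = (1/r_in − 1/r_out)/(4πk) per layer; series-sum.
R_aluminium shell = (1/0.385 − 1/0.3881)/(4π×217) = 7.608×10^-6 K/W
R_mineral wool = (1/0.3881 − 1/0.4481)/(4π×0.0426) = 0.6445 K/W
R_total = 0.6445 K/W
Q = ΔT/R_total = 176/0.6445

Q ≈ 273 W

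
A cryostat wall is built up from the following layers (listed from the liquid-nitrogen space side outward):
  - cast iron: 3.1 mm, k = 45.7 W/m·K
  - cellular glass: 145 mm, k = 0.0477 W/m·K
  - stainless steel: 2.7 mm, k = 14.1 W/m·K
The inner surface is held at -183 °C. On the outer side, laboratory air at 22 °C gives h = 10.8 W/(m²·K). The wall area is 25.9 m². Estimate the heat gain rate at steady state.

Q ≈ 1690 W

Series thermal resistances:
R_cast iron = L/(kA) = 0.0031/(45.7×25.9) = 2.619×10^-6 K/W
R_cellular glass = L/(kA) = 0.145/(0.0477×25.9) = 0.1174 K/W
R_stainless steel = L/(kA) = 0.0027/(14.1×25.9) = 7.393×10^-6 K/W
R_outer film = 1/(h_o·A) = 1/(10.8×25.9) = 0.003575 K/W
R_total = 0.121 K/W
Q = ΔT / R_total = 205 / 0.121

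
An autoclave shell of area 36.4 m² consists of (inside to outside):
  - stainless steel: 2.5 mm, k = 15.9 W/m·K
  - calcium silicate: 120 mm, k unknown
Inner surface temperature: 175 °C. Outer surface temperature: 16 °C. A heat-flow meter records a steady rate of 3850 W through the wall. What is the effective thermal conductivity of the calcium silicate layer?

k ≈ 0.0798 W/(m·K)

Treating each layer as a thermal resistance in series:
R_stainless steel = L/(kA) = 0.0025/(15.9×36.4) = 4.32×10^-6 K/W
Sum of known resistances R_other = 4.32×10^-6 K/W
Total R = ΔT/Q = 159/3850 = 0.0413 K/W
R_calcium silicate = R_total − R_other = 0.04129 K/W
k = L/(R·A) = 0.12/(0.04129×36.4)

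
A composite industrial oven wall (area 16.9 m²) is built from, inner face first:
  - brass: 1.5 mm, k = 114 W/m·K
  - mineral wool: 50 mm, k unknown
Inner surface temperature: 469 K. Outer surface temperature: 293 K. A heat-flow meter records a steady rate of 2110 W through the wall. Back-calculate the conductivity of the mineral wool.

Series thermal resistances:
R_brass = L/(kA) = 0.0015/(114×16.9) = 7.786×10^-7 K/W
Sum of known resistances R_other = 7.786×10^-7 K/W
Total R = ΔT/Q = 176/2110 = 0.08341 K/W
R_mineral wool = R_total − R_other = 0.08341 K/W
k = L/(R·A) = 0.05/(0.08341×16.9)

k ≈ 0.0355 W/(m·K)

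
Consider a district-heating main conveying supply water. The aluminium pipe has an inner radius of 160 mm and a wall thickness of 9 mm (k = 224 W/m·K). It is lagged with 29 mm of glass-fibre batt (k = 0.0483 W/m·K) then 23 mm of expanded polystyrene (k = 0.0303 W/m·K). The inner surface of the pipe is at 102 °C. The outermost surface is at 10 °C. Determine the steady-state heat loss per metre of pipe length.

For a radial system each layer contributes R = ln(r_out/r_in)/(2πkL); films add R = 1/(hA).
R_aluminium pipe wall = ln(169/160)/(2π×224×1) = 3.888×10^-5 K/W
R_glass-fibre batt = ln(198/169)/(2π×0.0483×1) = 0.5218 K/W
R_expanded polystyrene = ln(221/198)/(2π×0.0303×1) = 0.5772 K/W
R_total = 1.099 K/W
Q = ΔT/R_total = 92/1.099

q′ ≈ 83.7 W/m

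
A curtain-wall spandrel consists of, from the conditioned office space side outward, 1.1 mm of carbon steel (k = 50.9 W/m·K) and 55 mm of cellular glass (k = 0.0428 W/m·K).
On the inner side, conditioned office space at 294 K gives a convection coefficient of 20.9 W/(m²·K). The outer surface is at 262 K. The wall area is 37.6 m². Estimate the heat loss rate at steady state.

Q ≈ 903 W

Using the resistance-network approach (series):
R_inner film = 1/(h_i·A) = 1/(20.9×37.6) = 0.001273 K/W
R_carbon steel = L/(kA) = 0.0011/(50.9×37.6) = 5.748×10^-7 K/W
R_cellular glass = L/(kA) = 0.055/(0.0428×37.6) = 0.03418 K/W
R_total = 0.03545 K/W
Q = ΔT / R_total = 32 / 0.03545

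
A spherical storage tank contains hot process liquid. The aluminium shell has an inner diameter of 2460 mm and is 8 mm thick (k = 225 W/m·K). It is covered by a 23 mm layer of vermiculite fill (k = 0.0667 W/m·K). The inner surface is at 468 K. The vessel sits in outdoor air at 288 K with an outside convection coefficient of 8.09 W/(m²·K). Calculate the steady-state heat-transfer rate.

Q ≈ 7570 W

Spherical conduction: R = (1/r_in − 1/r_out)/(4πk) per layer; series-sum.
R_aluminium shell = (1/1.23 − 1/1.238)/(4π×225) = 1.858×10^-6 K/W
R_vermiculite fill = (1/1.238 − 1/1.261)/(4π×0.0667) = 0.01758 K/W
R_outer film = 1/(h·4πr_o²) = 1/(8.09×4π×1.261²) = 0.006186 K/W
R_total = 0.02377 K/W
Q = ΔT/R_total = 180/0.02377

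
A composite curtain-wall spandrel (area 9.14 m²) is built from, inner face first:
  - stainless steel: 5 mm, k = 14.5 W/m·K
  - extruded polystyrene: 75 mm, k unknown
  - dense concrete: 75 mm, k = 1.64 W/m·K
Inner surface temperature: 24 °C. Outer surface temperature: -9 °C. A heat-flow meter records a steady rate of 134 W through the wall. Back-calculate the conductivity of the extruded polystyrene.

Thermal resistances in series:
R_stainless steel = L/(kA) = 0.005/(14.5×9.14) = 3.773×10^-5 K/W
R_dense concrete = L/(kA) = 0.075/(1.64×9.14) = 0.005003 K/W
Sum of known resistances R_other = 0.005041 K/W
Total R = ΔT/Q = 33/134 = 0.2463 K/W
R_extruded polystyrene = R_total − R_other = 0.2412 K/W
k = L/(R·A) = 0.075/(0.2412×9.14)

k ≈ 0.034 W/(m·K)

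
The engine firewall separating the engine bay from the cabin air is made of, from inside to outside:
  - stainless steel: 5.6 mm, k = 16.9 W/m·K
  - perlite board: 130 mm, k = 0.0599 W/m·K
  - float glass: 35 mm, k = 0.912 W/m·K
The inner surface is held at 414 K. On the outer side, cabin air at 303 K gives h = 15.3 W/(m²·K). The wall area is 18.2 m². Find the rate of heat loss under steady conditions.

Series thermal resistances:
R_stainless steel = L/(kA) = 0.0056/(16.9×18.2) = 1.821×10^-5 K/W
R_perlite board = L/(kA) = 0.13/(0.0599×18.2) = 0.1192 K/W
R_float glass = L/(kA) = 0.035/(0.912×18.2) = 0.002109 K/W
R_outer film = 1/(h_o·A) = 1/(15.3×18.2) = 0.003591 K/W
R_total = 0.125 K/W
Q = ΔT / R_total = 111 / 0.125

Q ≈ 888 W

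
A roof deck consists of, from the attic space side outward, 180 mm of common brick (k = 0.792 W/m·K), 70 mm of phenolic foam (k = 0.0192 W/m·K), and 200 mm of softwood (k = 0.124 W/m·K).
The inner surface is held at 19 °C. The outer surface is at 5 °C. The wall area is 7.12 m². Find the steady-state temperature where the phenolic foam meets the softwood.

T ≈ 9.12 °C

Thermal resistances in series:
R_common brick = L/(kA) = 0.18/(0.792×7.12) = 0.03192 K/W
R_phenolic foam = L/(kA) = 0.07/(0.0192×7.12) = 0.5121 K/W
R_softwood = L/(kA) = 0.2/(0.124×7.12) = 0.2265 K/W
R_total = 0.7705 K/W;  Q = ΔT/R_total = 14/0.7705 = 18.17 W
T_interface = T_inner − Q·ΣR(inner→interface) = 19 − 18.2×0.544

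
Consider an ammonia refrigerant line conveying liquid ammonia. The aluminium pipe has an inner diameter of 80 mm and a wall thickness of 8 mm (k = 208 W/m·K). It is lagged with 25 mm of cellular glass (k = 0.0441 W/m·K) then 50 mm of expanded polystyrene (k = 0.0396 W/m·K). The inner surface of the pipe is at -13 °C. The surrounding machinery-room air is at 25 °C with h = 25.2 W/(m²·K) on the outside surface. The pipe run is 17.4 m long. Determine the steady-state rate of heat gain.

Q ≈ 181 W

For a radial system each layer contributes R = ln(r_out/r_in)/(2πkL); films add R = 1/(hA).
R_aluminium pipe wall = ln(48/40)/(2π×208×17.4) = 8.018×10^-6 K/W
R_cellular glass = ln(73/48)/(2π×0.0441×17.4) = 0.08696 K/W
R_expanded polystyrene = ln(123/73)/(2π×0.0396×17.4) = 0.1205 K/W
R_outer film = 1/(h_o·2πr_oL) = 1/(25.2×2π×0.123×17.4) = 0.002951 K/W
R_total = 0.2104 K/W
Q = ΔT/R_total = 38/0.2104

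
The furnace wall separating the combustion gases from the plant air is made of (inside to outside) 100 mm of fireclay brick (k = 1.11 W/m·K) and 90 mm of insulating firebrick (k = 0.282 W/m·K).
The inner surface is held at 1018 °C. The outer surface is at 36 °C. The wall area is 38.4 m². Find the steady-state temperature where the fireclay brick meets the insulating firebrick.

T ≈ 802 °C

Using the resistance-network approach (series):
R_fireclay brick = L/(kA) = 0.1/(1.11×38.4) = 0.002346 K/W
R_insulating firebrick = L/(kA) = 0.09/(0.282×38.4) = 0.008311 K/W
R_total = 0.01066 K/W;  Q = ΔT/R_total = 982/0.01066 = 92140 W
T_interface = T_inner − Q·ΣR(inner→interface) = 1018 − 92100×0.002346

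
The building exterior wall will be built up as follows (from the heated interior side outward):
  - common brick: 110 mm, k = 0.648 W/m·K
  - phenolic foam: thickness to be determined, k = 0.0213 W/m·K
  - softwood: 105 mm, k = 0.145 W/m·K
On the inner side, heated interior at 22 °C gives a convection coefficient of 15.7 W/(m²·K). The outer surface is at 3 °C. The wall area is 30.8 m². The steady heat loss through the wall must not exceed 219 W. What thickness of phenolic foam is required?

Model the wall as resistances in series:
R_inner film = 1/(h_i·A) = 1/(15.7×30.8) = 0.002068 K/W
R_common brick = L/(kA) = 0.11/(0.648×30.8) = 0.005511 K/W
R_softwood = L/(kA) = 0.105/(0.145×30.8) = 0.02351 K/W
Sum of the known resistances R_other = 0.03109 K/W
Required total resistance R_tot = ΔT/Q_allow = 19/219 = 0.08676 K/W
R_phenolic foam = R_tot − R_other = 0.05567 K/W
L = R·k·A = 0.05567×0.0213×30.8

L ≈ 36.5 mm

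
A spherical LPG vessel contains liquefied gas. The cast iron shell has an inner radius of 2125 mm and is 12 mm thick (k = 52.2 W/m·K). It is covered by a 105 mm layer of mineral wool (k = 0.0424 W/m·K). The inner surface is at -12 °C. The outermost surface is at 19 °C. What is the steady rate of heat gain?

Radial (spherical) resistances in series:
R_cast iron shell = (1/2.125 − 1/2.137)/(4π×52.2) = 4.028×10^-6 K/W
R_mineral wool = (1/2.137 − 1/2.242)/(4π×0.0424) = 0.04113 K/W
R_total = 0.04114 K/W
Q = ΔT/R_total = 31/0.04114

Q ≈ 754 W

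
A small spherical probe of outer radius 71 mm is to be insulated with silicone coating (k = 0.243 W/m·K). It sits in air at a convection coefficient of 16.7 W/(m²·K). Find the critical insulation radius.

For a sphere r_cr = 2k/h = 2×0.243/16.7
r_cr = 29.1 mm; since the bare radius (71 mm) is above r_cr, any added insulation will reduce heat loss.

r_cr ≈ 29.1 mm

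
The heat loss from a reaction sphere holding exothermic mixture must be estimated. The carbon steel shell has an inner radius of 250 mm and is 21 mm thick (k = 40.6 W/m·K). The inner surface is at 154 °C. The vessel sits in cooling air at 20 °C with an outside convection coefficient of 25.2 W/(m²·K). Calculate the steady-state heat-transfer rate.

For a spherical shell R = (1/r₁ − 1/r₂)/(4πk); film R = 1/(h·4πr²). In series:
R_carbon steel shell = (1/0.25 − 1/0.271)/(4π×40.6) = 6.075×10^-4 K/W
R_outer film = 1/(h·4πr_o²) = 1/(25.2×4π×0.271²) = 0.043 K/W
R_total = 0.04361 K/W
Q = ΔT/R_total = 134/0.04361

Q ≈ 3070 W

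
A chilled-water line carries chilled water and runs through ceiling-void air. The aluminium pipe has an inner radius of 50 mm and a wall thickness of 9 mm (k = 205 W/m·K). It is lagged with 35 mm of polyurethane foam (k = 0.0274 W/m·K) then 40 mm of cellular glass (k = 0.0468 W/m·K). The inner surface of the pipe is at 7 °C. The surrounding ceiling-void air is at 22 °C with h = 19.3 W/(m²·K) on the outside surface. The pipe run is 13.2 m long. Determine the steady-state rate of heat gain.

Q ≈ 49.8 W

Treating each annulus and film as a series resistance:
R_aluminium pipe wall = ln(59/50)/(2π×205×13.2) = 9.735×10^-6 K/W
R_polyurethane foam = ln(94/59)/(2π×0.0274×13.2) = 0.205 K/W
R_cellular glass = ln(134/94)/(2π×0.0468×13.2) = 0.09134 K/W
R_outer film = 1/(h_o·2πr_oL) = 1/(19.3×2π×0.134×13.2) = 0.004662 K/W
R_total = 0.301 K/W
Q = ΔT/R_total = 15/0.301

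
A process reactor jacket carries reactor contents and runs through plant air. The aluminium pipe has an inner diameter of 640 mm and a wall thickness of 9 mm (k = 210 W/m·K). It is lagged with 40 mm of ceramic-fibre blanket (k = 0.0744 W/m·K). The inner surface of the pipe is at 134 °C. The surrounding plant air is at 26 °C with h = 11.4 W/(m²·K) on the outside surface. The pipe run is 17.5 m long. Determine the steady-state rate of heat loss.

Cylindrical conduction, so R = ln(r₂/r₁)/(2πkL) per layer, in series:
R_aluminium pipe wall = ln(329/320)/(2π×210×17.5) = 1.201×10^-6 K/W
R_ceramic-fibre blanket = ln(369/329)/(2π×0.0744×17.5) = 0.01403 K/W
R_outer film = 1/(h_o·2πr_oL) = 1/(11.4×2π×0.369×17.5) = 0.002162 K/W
R_total = 0.01619 K/W
Q = ΔT/R_total = 108/0.01619

Q ≈ 6670 W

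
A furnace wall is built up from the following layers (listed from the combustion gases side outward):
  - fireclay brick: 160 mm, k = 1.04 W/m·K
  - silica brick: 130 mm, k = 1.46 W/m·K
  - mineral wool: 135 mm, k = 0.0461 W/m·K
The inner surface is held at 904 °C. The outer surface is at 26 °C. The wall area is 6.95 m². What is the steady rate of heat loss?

Series thermal resistances:
R_fireclay brick = L/(kA) = 0.16/(1.04×6.95) = 0.02214 K/W
R_silica brick = L/(kA) = 0.13/(1.46×6.95) = 0.01281 K/W
R_mineral wool = L/(kA) = 0.135/(0.0461×6.95) = 0.4214 K/W
R_total = 0.4563 K/W
Q = ΔT / R_total = 878 / 0.4563

Q ≈ 1920 W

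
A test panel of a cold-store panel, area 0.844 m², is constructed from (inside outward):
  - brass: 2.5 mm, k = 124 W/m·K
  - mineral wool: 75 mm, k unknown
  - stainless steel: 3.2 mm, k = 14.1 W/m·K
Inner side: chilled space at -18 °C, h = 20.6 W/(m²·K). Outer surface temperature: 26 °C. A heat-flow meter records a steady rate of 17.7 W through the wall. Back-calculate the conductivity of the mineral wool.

k ≈ 0.0366 W/(m·K)

Series thermal resistances:
R_inner film = 1/(h_i·A) = 1/(20.6×0.844) = 0.05752 K/W
R_brass = L/(kA) = 0.0025/(124×0.844) = 2.389×10^-5 K/W
R_stainless steel = L/(kA) = 0.0032/(14.1×0.844) = 2.689×10^-4 K/W
Sum of known resistances R_other = 0.05781 K/W
Total R = ΔT/Q = 44/17.7 = 2.486 K/W
R_mineral wool = R_total − R_other = 2.428 K/W
k = L/(R·A) = 0.075/(2.428×0.844)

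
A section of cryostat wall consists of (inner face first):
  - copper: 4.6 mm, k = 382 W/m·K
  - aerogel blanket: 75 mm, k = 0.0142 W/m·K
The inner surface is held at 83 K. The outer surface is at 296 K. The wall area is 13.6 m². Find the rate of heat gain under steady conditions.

Thermal resistances in series:
R_copper = L/(kA) = 0.0046/(382×13.6) = 8.854×10^-7 K/W
R_aerogel blanket = L/(kA) = 0.075/(0.0142×13.6) = 0.3884 K/W
R_total = 0.3884 K/W
Q = ΔT / R_total = 213 / 0.3884

Q ≈ 548 W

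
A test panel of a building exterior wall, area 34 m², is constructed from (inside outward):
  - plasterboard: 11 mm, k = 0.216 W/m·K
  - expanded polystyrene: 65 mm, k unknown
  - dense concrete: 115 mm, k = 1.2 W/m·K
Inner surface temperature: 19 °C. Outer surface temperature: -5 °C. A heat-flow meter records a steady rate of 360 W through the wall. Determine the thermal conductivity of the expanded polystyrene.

Thermal resistances in series:
R_plasterboard = L/(kA) = 0.011/(0.216×34) = 0.001498 K/W
R_dense concrete = L/(kA) = 0.115/(1.2×34) = 0.002819 K/W
Sum of known resistances R_other = 0.004316 K/W
Total R = ΔT/Q = 24/360 = 0.06667 K/W
R_expanded polystyrene = R_total − R_other = 0.06235 K/W
k = L/(R·A) = 0.065/(0.06235×34)

k ≈ 0.0307 W/(m·K)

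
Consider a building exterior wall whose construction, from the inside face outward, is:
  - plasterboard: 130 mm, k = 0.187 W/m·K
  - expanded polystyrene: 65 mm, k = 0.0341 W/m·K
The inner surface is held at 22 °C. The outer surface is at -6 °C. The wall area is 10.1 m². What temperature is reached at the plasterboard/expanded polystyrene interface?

Series thermal resistances:
R_plasterboard = L/(kA) = 0.13/(0.187×10.1) = 0.06883 K/W
R_expanded polystyrene = L/(kA) = 0.065/(0.0341×10.1) = 0.1887 K/W
R_total = 0.2576 K/W;  Q = ΔT/R_total = 28/0.2576 = 108.7 W
T_interface = T_inner − Q·ΣR(inner→interface) = 22 − 109×0.06883

T ≈ 14.5 °C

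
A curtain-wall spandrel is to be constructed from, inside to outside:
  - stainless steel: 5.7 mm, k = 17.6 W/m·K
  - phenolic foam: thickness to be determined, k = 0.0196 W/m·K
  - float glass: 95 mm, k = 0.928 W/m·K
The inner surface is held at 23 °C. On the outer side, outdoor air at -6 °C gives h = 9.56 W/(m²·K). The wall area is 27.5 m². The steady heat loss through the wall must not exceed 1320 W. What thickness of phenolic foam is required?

Treating each layer as a thermal resistance in series:
R_stainless steel = L/(kA) = 0.0057/(17.6×27.5) = 1.178×10^-5 K/W
R_float glass = L/(kA) = 0.095/(0.928×27.5) = 0.003723 K/W
R_outer film = 1/(h_o·A) = 1/(9.56×27.5) = 0.003804 K/W
Sum of the known resistances R_other = 0.007538 K/W
Required total resistance R_tot = ΔT/Q_allow = 29/1320 = 0.02197 K/W
R_phenolic foam = R_tot − R_other = 0.01443 K/W
L = R·k·A = 0.01443×0.0196×27.5

L ≈ 7.78 mm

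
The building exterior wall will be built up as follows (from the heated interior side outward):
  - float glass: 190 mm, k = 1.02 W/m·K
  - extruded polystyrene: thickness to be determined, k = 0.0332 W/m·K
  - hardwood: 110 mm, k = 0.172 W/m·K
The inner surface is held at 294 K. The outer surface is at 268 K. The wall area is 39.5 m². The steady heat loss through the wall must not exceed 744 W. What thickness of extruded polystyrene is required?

Thermal resistances in series:
R_float glass = L/(kA) = 0.19/(1.02×39.5) = 0.004716 K/W
R_hardwood = L/(kA) = 0.11/(0.172×39.5) = 0.01619 K/W
Sum of the known resistances R_other = 0.02091 K/W
Required total resistance R_tot = ΔT/Q_allow = 26/744 = 0.03495 K/W
R_extruded polystyrene = R_tot − R_other = 0.01404 K/W
L = R·k·A = 0.01404×0.0332×39.5

L ≈ 18.4 mm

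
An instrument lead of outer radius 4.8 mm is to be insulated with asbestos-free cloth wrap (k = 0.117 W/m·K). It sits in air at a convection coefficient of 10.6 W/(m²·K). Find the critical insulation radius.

r_cr ≈ 11 mm

For a cylinder r_cr = k/h = 0.117/10.6
r_cr = 11 mm; since the bare radius (4.8 mm) is below r_cr, adding a thin layer of insulation will *increase* heat loss.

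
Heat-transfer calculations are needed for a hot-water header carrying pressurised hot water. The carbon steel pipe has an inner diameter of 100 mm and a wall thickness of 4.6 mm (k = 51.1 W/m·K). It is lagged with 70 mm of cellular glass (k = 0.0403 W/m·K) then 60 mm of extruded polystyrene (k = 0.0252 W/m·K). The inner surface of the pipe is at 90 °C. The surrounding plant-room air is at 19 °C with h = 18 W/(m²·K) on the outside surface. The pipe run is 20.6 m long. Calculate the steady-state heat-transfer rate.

Q ≈ 253 W

Treating each annulus and film as a series resistance:
R_carbon steel pipe wall = ln(54.6/50)/(2π×51.1×20.6) = 1.331×10^-5 K/W
R_cellular glass = ln(124.6/54.6)/(2π×0.0403×20.6) = 0.1582 K/W
R_extruded polystyrene = ln(184.6/124.6)/(2π×0.0252×20.6) = 0.1205 K/W
R_outer film = 1/(h_o·2πr_oL) = 1/(18×2π×0.1846×20.6) = 0.002325 K/W
R_total = 0.281 K/W
Q = ΔT/R_total = 71/0.281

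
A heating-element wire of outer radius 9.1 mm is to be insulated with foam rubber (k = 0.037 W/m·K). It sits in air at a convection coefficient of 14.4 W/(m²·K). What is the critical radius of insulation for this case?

For a cylinder r_cr = k/h = 0.037/14.4
r_cr = 2.57 mm; since the bare radius (9.1 mm) is above r_cr, any added insulation will reduce heat loss.

r_cr ≈ 2.57 mm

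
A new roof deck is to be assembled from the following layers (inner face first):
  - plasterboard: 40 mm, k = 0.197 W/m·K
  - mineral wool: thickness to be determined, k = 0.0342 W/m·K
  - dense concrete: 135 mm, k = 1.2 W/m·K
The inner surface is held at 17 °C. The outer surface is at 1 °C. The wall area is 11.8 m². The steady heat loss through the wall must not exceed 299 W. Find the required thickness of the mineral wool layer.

L ≈ 10.8 mm

Model the wall as resistances in series:
R_plasterboard = L/(kA) = 0.04/(0.197×11.8) = 0.01721 K/W
R_dense concrete = L/(kA) = 0.135/(1.2×11.8) = 0.009534 K/W
Sum of the known resistances R_other = 0.02674 K/W
Required total resistance R_tot = ΔT/Q_allow = 16/299 = 0.05351 K/W
R_mineral wool = R_tot − R_other = 0.02677 K/W
L = R·k·A = 0.02677×0.0342×11.8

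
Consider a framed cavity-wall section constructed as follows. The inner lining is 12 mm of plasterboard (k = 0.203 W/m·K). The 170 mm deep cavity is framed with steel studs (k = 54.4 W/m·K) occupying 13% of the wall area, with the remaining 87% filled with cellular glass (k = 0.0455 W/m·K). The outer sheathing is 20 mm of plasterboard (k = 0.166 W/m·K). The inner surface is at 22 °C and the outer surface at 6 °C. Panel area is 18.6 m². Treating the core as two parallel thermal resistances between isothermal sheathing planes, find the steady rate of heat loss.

Sheathing layers in series; stud and cavity paths in parallel between them.
R_inner = 0.012/(0.203×18.6) = 0.003178 K/W
R_stud  = 0.17/(54.4×0.13×18.6) = 0.001292 K/W
R_cav   = 0.17/(0.0455×0.87×18.6) = 0.2309 K/W
1/R_core = 1/R_stud + 1/R_cav → R_core = 0.001285 K/W
R_outer = 0.02/(0.166×18.6) = 0.006478 K/W
R_total = 0.01094 K/W
Q = ΔT/R_total = 16/0.01094

Q ≈ 1460 W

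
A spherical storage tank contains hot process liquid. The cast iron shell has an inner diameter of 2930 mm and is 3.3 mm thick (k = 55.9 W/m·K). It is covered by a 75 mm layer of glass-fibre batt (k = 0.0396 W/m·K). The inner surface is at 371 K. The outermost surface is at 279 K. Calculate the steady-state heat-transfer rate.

Q ≈ 1380 W

Radial (spherical) resistances in series:
R_cast iron shell = (1/1.465 − 1/1.4683)/(4π×55.9) = 2.184×10^-6 K/W
R_glass-fibre batt = (1/1.4683 − 1/1.5433)/(4π×0.0396) = 0.06651 K/W
R_total = 0.06651 K/W
Q = ΔT/R_total = 92/0.06651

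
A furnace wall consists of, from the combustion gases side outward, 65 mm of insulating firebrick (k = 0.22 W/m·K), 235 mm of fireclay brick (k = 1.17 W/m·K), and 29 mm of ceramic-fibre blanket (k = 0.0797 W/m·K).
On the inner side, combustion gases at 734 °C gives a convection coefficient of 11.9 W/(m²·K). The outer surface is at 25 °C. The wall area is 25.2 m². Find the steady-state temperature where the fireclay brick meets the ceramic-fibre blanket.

T ≈ 298 °C

Thermal resistances in series:
R_inner film = 1/(h_i·A) = 1/(11.9×25.2) = 0.003335 K/W
R_insulating firebrick = L/(kA) = 0.065/(0.22×25.2) = 0.01172 K/W
R_fireclay brick = L/(kA) = 0.235/(1.17×25.2) = 0.00797 K/W
R_ceramic-fibre blanket = L/(kA) = 0.029/(0.0797×25.2) = 0.01444 K/W
R_total = 0.03747 K/W;  Q = ΔT/R_total = 709/0.03747 = 18920 W
T_interface = T_inner − Q·ΣR(inner→interface) = 734 − 18900×0.02303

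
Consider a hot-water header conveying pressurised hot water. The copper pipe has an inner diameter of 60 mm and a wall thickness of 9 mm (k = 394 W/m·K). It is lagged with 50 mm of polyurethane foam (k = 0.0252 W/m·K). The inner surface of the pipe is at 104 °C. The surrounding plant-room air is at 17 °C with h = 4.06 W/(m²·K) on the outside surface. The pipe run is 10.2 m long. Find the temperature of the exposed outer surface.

For a radial system each layer contributes R = ln(r_out/r_in)/(2πkL); films add R = 1/(hA).
R_copper pipe wall = ln(39/30)/(2π×394×10.2) = 1.039×10^-5 K/W
R_polyurethane foam = ln(89/39)/(2π×0.0252×10.2) = 0.5109 K/W
R_outer film = 1/(h_o·2πr_oL) = 1/(4.06×2π×0.089×10.2) = 0.04318 K/W
R_total = 0.5541 K/W
Q = ΔT/R_total = 87/0.5541
Q = 157 W
T_interface = T_inner − Q·ΣR(inner→interface) = 104 − 157×0.5109

T ≈ 23.8 °C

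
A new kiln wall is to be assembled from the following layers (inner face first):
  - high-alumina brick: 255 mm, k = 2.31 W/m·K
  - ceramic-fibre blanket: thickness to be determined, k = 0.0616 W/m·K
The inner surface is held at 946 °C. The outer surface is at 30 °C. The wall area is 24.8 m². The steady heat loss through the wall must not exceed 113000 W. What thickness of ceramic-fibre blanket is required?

Treating each layer as a thermal resistance in series:
R_high-alumina brick = L/(kA) = 0.255/(2.31×24.8) = 0.004451 K/W
Sum of the known resistances R_other = 0.004451 K/W
Required total resistance R_tot = ΔT/Q_allow = 916/113000 = 0.008106 K/W
R_ceramic-fibre blanket = R_tot − R_other = 0.003655 K/W
L = R·k·A = 0.003655×0.0616×24.8

L ≈ 5.58 mm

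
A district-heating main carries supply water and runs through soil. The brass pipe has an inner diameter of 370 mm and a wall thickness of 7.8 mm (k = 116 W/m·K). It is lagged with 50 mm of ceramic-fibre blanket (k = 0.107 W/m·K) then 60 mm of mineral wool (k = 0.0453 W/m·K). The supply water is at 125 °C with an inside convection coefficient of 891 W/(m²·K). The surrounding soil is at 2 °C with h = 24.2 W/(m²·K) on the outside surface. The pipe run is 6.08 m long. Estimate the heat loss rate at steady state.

Q ≈ 655 W

Treating each annulus and film as a series resistance:
R_inner film = 1/(h_i·2πr₁L) = 1/(891×2π×0.185×6.08) = 1.588×10^-4 K/W
R_brass pipe wall = ln(192.8/185)/(2π×116×6.08) = 9.319×10^-6 K/W
R_ceramic-fibre blanket = ln(242.8/192.8)/(2π×0.107×6.08) = 0.05641 K/W
R_mineral wool = ln(302.8/242.8)/(2π×0.0453×6.08) = 0.1276 K/W
R_outer film = 1/(h_o·2πr_oL) = 1/(24.2×2π×0.3028×6.08) = 0.003572 K/W
R_total = 0.1878 K/W
Q = ΔT/R_total = 123/0.1878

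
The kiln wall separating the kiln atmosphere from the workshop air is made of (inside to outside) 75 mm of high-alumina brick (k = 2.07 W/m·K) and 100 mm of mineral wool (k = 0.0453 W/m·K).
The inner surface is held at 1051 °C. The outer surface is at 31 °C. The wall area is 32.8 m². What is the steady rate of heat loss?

Model the wall as resistances in series:
R_high-alumina brick = L/(kA) = 0.075/(2.07×32.8) = 0.001105 K/W
R_mineral wool = L/(kA) = 0.1/(0.0453×32.8) = 0.0673 K/W
R_total = 0.06841 K/W
Q = ΔT / R_total = 1020 / 0.06841

Q ≈ 14900 W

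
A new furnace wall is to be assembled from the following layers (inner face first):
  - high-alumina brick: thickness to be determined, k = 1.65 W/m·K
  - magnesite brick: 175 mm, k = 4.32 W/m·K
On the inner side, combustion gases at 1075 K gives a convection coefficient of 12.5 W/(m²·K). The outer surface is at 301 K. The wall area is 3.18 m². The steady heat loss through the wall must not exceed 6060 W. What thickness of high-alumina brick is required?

L ≈ 471 mm

Series thermal resistances:
R_inner film = 1/(h_i·A) = 1/(12.5×3.18) = 0.02516 K/W
R_magnesite brick = L/(kA) = 0.175/(4.32×3.18) = 0.01274 K/W
Sum of the known resistances R_other = 0.0379 K/W
Required total resistance R_tot = ΔT/Q_allow = 774/6060 = 0.1277 K/W
R_high-alumina brick = R_tot − R_other = 0.08983 K/W
L = R·k·A = 0.08983×1.65×3.18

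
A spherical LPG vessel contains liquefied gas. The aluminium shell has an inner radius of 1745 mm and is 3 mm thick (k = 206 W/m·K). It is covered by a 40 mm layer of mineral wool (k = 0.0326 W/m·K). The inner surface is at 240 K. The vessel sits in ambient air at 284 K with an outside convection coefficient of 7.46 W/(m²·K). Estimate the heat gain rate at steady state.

Q ≈ 1270 W

Spherical conduction: R = (1/r_in − 1/r_out)/(4πk) per layer; series-sum.
R_aluminium shell = (1/1.745 − 1/1.748)/(4π×206) = 3.799×10^-7 K/W
R_mineral wool = (1/1.748 − 1/1.788)/(4π×0.0326) = 0.03124 K/W
R_outer film = 1/(h·4πr_o²) = 1/(7.46×4π×1.788²) = 0.003337 K/W
R_total = 0.03458 K/W
Q = ΔT/R_total = 44/0.03458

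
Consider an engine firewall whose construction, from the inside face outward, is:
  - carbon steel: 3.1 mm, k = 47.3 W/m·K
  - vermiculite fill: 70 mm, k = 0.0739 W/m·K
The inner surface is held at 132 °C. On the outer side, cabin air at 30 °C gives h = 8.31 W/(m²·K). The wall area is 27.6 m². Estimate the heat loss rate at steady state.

Q ≈ 2640 W

Thermal resistances in series:
R_carbon steel = L/(kA) = 0.0031/(47.3×27.6) = 2.375×10^-6 K/W
R_vermiculite fill = L/(kA) = 0.07/(0.0739×27.6) = 0.03432 K/W
R_outer film = 1/(h_o·A) = 1/(8.31×27.6) = 0.00436 K/W
R_total = 0.03868 K/W
Q = ΔT / R_total = 102 / 0.03868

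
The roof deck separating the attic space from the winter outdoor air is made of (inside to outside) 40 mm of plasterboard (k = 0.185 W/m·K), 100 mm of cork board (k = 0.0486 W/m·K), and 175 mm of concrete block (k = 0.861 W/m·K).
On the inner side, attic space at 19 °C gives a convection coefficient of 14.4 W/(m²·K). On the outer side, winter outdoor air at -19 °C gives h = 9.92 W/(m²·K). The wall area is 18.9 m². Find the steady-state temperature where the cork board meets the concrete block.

T ≈ -14.6 °C

Model the wall as resistances in series:
R_inner film = 1/(h_i·A) = 1/(14.4×18.9) = 0.003674 K/W
R_plasterboard = L/(kA) = 0.04/(0.185×18.9) = 0.01144 K/W
R_cork board = L/(kA) = 0.1/(0.0486×18.9) = 0.1089 K/W
R_concrete block = L/(kA) = 0.175/(0.861×18.9) = 0.01075 K/W
R_outer film = 1/(h_o·A) = 1/(9.92×18.9) = 0.005334 K/W
R_total = 0.1401 K/W;  Q = ΔT/R_total = 38/0.1401 = 271.3 W
T_interface = T_inner − Q·ΣR(inner→interface) = 19 − 271×0.124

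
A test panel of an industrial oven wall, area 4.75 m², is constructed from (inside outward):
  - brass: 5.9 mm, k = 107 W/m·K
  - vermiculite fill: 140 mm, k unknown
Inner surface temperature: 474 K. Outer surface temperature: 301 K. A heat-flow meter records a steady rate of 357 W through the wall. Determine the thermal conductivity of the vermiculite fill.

Model the wall as resistances in series:
R_brass = L/(kA) = 0.0059/(107×4.75) = 1.161×10^-5 K/W
Sum of known resistances R_other = 1.161×10^-5 K/W
Total R = ΔT/Q = 173/357 = 0.4846 K/W
R_vermiculite fill = R_total − R_other = 0.4846 K/W
k = L/(R·A) = 0.14/(0.4846×4.75)

k ≈ 0.0608 W/(m·K)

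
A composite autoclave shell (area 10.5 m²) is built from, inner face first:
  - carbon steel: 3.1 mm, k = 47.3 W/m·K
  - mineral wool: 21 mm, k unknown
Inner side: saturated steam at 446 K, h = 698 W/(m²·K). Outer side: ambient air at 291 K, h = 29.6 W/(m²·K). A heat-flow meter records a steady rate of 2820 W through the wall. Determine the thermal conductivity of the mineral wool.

Treating each layer as a thermal resistance in series:
R_inner film = 1/(h_i·A) = 1/(698×10.5) = 1.364×10^-4 K/W
R_carbon steel = L/(kA) = 0.0031/(47.3×10.5) = 6.242×10^-6 K/W
R_outer film = 1/(h_o·A) = 1/(29.6×10.5) = 0.003218 K/W
Sum of known resistances R_other = 0.00336 K/W
Total R = ΔT/Q = 155/2820 = 0.05496 K/W
R_mineral wool = R_total − R_other = 0.0516 K/W
k = L/(R·A) = 0.021/(0.0516×10.5)

k ≈ 0.0388 W/(m·K)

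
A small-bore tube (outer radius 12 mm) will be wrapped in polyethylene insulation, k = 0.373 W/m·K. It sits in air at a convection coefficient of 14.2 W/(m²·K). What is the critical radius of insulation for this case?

r_cr ≈ 26.3 mm

For a cylinder r_cr = k/h = 0.373/14.2
r_cr = 26.3 mm; since the bare radius (12 mm) is below r_cr, adding a thin layer of insulation will *increase* heat loss.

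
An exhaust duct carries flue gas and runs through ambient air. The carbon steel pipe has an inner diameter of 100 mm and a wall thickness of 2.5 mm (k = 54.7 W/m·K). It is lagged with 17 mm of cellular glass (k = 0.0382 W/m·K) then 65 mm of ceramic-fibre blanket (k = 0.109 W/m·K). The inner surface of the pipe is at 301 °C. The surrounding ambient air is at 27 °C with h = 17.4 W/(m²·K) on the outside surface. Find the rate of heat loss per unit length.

Radial resistances (cylindrical: R_cond = ln(r_o/r_i)/(2πkL), R_conv = 1/(h·2πrL)):
R_carbon steel pipe wall = ln(52.5/50)/(2π×54.7×1) = 1.42×10^-4 K/W
R_cellular glass = ln(69.5/52.5)/(2π×0.0382×1) = 1.169 K/W
R_ceramic-fibre blanket = ln(134.5/69.5)/(2π×0.109×1) = 0.964 K/W
R_outer film = 1/(h_o·2πr_oL) = 1/(17.4×2π×0.1345×1) = 0.06801 K/W
R_total = 2.201 K/W
Q = ΔT/R_total = 274/2.201

q′ ≈ 124 W/m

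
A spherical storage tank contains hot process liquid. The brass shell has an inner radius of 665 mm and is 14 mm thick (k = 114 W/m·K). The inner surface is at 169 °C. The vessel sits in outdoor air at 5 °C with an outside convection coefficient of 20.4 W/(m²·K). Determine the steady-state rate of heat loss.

Q ≈ 19300 W

For a spherical shell R = (1/r₁ − 1/r₂)/(4πk); film R = 1/(h·4πr²). In series:
R_brass shell = (1/0.665 − 1/0.679)/(4π×114) = 2.164×10^-5 K/W
R_outer film = 1/(h·4πr_o²) = 1/(20.4×4π×0.679²) = 0.008461 K/W
R_total = 0.008483 K/W
Q = ΔT/R_total = 164/0.008483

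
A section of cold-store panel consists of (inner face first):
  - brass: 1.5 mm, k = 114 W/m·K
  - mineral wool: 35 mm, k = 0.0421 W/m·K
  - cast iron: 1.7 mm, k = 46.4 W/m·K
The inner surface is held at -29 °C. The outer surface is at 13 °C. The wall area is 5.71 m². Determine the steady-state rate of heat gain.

Using the resistance-network approach (series):
R_brass = L/(kA) = 0.0015/(114×5.71) = 2.304×10^-6 K/W
R_mineral wool = L/(kA) = 0.035/(0.0421×5.71) = 0.1456 K/W
R_cast iron = L/(kA) = 0.0017/(46.4×5.71) = 6.416×10^-6 K/W
R_total = 0.1456 K/W
Q = ΔT / R_total = 42 / 0.1456

Q ≈ 288 W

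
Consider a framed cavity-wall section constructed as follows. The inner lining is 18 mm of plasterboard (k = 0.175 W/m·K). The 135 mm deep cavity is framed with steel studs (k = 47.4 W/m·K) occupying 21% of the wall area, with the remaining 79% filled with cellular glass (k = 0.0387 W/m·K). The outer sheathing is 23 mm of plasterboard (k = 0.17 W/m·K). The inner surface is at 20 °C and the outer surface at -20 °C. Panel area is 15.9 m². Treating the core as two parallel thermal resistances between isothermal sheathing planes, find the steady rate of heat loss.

Sheathing layers in series; stud and cavity paths in parallel between them.
R_inner = 0.018/(0.175×15.9) = 0.006469 K/W
R_stud  = 0.135/(47.4×0.21×15.9) = 8.53×10^-4 K/W
R_cav   = 0.135/(0.0387×0.79×15.9) = 0.2777 K/W
1/R_core = 1/R_stud + 1/R_cav → R_core = 8.504×10^-4 K/W
R_outer = 0.023/(0.17×15.9) = 0.008509 K/W
R_total = 0.01583 K/W
Q = ΔT/R_total = 40/0.01583

Q ≈ 2530 W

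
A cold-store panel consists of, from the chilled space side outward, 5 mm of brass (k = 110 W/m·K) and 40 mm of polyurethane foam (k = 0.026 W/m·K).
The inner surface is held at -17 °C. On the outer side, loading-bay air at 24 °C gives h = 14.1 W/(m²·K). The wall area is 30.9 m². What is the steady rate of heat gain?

Q ≈ 787 W

Treating each layer as a thermal resistance in series:
R_brass = L/(kA) = 0.005/(110×30.9) = 1.471×10^-6 K/W
R_polyurethane foam = L/(kA) = 0.04/(0.026×30.9) = 0.04979 K/W
R_outer film = 1/(h_o·A) = 1/(14.1×30.9) = 0.002295 K/W
R_total = 0.05209 K/W
Q = ΔT / R_total = 41 / 0.05209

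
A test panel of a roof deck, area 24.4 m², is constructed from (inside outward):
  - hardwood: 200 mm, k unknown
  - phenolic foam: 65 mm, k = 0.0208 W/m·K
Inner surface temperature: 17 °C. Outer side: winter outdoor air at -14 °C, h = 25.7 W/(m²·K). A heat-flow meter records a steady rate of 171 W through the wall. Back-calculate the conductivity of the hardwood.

Thermal resistances in series:
R_phenolic foam = L/(kA) = 0.065/(0.0208×24.4) = 0.1281 K/W
R_outer film = 1/(h_o·A) = 1/(25.7×24.4) = 0.001595 K/W
Sum of known resistances R_other = 0.1297 K/W
Total R = ΔT/Q = 31/171 = 0.1813 K/W
R_hardwood = R_total − R_other = 0.05162 K/W
k = L/(R·A) = 0.2/(0.05162×24.4)

k ≈ 0.159 W/(m·K)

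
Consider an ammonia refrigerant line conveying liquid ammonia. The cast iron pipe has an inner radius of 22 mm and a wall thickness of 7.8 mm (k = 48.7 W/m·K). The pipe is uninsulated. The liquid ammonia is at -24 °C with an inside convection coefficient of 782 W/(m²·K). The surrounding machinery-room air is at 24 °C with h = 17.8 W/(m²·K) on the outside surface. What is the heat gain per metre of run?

q′ ≈ 155 W/m

For a radial system each layer contributes R = ln(r_out/r_in)/(2πkL); films add R = 1/(hA).
R_inner film = 1/(h_i·2πr₁L) = 1/(782×2π×0.022×1) = 0.009251 K/W
R_cast iron pipe wall = ln(29.8/22)/(2π×48.7×1) = 9.917×10^-4 K/W
R_outer film = 1/(h_o·2πr_oL) = 1/(17.8×2π×0.0298×1) = 0.3 K/W
R_total = 0.3103 K/W
Q = ΔT/R_total = 48/0.3103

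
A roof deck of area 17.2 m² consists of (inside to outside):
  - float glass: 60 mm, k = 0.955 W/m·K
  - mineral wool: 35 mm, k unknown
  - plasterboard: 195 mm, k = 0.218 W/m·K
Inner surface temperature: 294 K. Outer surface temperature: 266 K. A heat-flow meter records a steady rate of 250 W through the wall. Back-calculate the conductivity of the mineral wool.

k ≈ 0.0361 W/(m·K)

Using the resistance-network approach (series):
R_float glass = L/(kA) = 0.06/(0.955×17.2) = 0.003653 K/W
R_plasterboard = L/(kA) = 0.195/(0.218×17.2) = 0.05201 K/W
Sum of known resistances R_other = 0.05566 K/W
Total R = ΔT/Q = 28/250 = 0.112 K/W
R_mineral wool = R_total − R_other = 0.05634 K/W
k = L/(R·A) = 0.035/(0.05634×17.2)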